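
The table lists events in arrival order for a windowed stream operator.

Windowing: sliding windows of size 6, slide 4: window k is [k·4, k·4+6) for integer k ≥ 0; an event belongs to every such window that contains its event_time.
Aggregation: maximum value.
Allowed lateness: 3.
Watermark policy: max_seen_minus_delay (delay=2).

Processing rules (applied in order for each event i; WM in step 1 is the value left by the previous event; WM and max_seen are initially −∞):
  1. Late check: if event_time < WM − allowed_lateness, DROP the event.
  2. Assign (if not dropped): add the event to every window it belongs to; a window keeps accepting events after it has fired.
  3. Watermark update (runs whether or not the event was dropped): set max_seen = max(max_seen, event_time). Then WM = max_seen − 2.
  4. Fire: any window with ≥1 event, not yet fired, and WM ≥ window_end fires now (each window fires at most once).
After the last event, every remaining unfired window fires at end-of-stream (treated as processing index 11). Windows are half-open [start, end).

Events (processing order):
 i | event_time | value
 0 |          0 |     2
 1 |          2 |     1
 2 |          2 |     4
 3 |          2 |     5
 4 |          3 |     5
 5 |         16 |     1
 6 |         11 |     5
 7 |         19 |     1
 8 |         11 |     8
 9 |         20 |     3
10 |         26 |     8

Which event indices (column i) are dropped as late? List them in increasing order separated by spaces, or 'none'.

i=0 t=0 v=2: → [0,6); WM=-2
i=1 t=2 v=1: → [0,6); WM=0
i=2 t=2 v=4: → [0,6); WM=0
i=3 t=2 v=5: → [0,6); WM=0
i=4 t=3 v=5: → [0,6); WM=1
i=5 t=16 v=1: → [16,22),[12,18); WM=14; [0,6) fires=5
i=6 t=11 v=5: → [8,14); WM=14; [8,14) fires=5
i=7 t=19 v=1: → [16,22); WM=17
i=8 t=11 v=8: DROP (t<17-3); WM=17
i=9 t=20 v=3: → [20,26),[16,22); WM=18; [12,18) fires=1
i=10 t=26 v=8: → [24,30); WM=24; [16,22) fires=3

8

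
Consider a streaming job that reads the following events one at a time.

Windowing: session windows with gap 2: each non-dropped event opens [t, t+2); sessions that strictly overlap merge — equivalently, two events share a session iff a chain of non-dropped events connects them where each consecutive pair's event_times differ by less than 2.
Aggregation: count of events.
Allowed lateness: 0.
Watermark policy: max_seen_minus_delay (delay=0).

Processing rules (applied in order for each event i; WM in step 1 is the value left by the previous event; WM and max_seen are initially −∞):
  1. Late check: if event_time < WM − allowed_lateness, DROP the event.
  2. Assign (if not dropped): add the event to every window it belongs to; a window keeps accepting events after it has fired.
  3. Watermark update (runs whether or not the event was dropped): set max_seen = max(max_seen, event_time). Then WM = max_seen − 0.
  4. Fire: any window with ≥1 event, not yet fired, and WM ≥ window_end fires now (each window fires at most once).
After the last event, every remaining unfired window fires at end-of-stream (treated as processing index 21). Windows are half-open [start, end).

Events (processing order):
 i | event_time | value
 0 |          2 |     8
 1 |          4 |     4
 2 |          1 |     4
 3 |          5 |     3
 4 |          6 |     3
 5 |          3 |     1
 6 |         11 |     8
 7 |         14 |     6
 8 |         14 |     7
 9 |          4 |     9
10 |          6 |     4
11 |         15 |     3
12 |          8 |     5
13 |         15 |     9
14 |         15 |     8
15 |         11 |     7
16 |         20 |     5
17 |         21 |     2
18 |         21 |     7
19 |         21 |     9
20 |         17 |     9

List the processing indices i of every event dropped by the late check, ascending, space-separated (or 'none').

i=0 t=2 v=8: → [2,4); WM=2
i=1 t=4 v=4: → [4,6); WM=4
i=2 t=1 v=4: DROP (t<4-0); WM=4
i=3 t=5 v=3: → [4,7); WM=5
i=4 t=6 v=3: → [4,8); WM=6
i=5 t=3 v=1: DROP (t<6-0); WM=6
i=6 t=11 v=8: → [11,13); WM=11
i=7 t=14 v=6: → [14,16); WM=14
i=8 t=14 v=7: → [14,16); WM=14
i=9 t=4 v=9: DROP (t<14-0); WM=14
i=10 t=6 v=4: DROP (t<14-0); WM=14
i=11 t=15 v=3: → [14,17); WM=15
i=12 t=8 v=5: DROP (t<15-0); WM=15
i=13 t=15 v=9: → [14,17); WM=15
i=14 t=15 v=8: → [14,17); WM=15
i=15 t=11 v=7: DROP (t<15-0); WM=15
i=16 t=20 v=5: → [20,22); WM=20
i=17 t=21 v=2: → [20,23); WM=21
i=18 t=21 v=7: → [20,23); WM=21
i=19 t=21 v=9: → [20,23); WM=21
i=20 t=17 v=9: DROP (t<21-0); WM=21

2 5 9 10 12 15 20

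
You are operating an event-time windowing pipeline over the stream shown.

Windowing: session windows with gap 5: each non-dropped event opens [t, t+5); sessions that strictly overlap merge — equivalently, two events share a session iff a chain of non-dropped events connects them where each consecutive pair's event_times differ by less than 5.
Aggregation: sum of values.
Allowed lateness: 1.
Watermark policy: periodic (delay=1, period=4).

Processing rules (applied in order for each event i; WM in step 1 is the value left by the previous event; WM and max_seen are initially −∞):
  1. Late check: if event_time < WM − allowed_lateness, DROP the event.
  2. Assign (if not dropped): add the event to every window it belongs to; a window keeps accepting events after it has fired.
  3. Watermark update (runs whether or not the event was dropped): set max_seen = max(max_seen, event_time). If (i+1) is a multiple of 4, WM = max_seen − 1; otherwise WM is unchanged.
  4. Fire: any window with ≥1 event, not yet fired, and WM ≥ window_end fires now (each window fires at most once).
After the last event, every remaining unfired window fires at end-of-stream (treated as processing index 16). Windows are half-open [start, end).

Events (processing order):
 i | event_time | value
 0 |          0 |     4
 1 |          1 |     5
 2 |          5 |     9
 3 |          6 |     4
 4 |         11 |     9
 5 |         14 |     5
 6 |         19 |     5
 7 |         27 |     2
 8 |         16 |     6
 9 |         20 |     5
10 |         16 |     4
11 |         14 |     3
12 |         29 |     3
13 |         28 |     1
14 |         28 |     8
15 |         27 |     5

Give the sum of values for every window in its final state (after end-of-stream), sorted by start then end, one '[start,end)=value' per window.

i=0 t=0 v=4: → [0,5); WM=−∞
i=1 t=1 v=5: → [0,6); WM=−∞
i=2 t=5 v=9: → [0,10); WM=−∞
i=3 t=6 v=4: → [0,11); WM=5
i=4 t=11 v=9: → [11,16); WM=5
i=5 t=14 v=5: → [11,19); WM=5
i=6 t=19 v=5: → [19,24); WM=5
i=7 t=27 v=2: → [27,32); WM=26
i=8 t=16 v=6: DROP (t<26-1); WM=26
i=9 t=20 v=5: DROP (t<26-1); WM=26
i=10 t=16 v=4: DROP (t<26-1); WM=26
i=11 t=14 v=3: DROP (t<26-1); WM=26
i=12 t=29 v=3: → [27,34); WM=26
i=13 t=28 v=1: → [27,34); WM=26
i=14 t=28 v=8: → [27,34); WM=26
i=15 t=27 v=5: → [27,34); WM=28

[0,11)=22 [11,19)=14 [19,24)=5 [27,34)=19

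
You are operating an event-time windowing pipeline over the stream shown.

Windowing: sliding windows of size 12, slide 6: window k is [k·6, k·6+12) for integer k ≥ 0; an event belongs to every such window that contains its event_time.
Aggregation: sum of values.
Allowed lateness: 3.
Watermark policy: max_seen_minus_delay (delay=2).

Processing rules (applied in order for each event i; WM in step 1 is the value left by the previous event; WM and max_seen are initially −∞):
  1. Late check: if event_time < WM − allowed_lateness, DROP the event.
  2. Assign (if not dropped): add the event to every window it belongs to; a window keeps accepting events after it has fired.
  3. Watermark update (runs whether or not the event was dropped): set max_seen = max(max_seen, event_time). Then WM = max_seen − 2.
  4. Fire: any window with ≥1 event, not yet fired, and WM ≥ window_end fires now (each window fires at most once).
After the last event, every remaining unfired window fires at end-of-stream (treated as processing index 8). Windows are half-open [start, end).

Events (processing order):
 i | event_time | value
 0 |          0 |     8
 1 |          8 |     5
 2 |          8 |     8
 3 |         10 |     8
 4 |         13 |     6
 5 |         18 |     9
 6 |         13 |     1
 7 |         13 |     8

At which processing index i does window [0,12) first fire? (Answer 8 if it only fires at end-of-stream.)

i=0 t=0 v=8: → [0,12); WM=-2
i=1 t=8 v=5: → [6,18),[0,12); WM=6
i=2 t=8 v=8: → [6,18),[0,12); WM=6
i=3 t=10 v=8: → [6,18),[0,12); WM=8
i=4 t=13 v=6: → [12,24),[6,18); WM=11
i=5 t=18 v=9: → [18,30),[12,24); WM=16; [0,12) fires=29
i=6 t=13 v=1: → [12,24),[6,18); WM=16
i=7 t=13 v=8: → [12,24),[6,18); WM=16

5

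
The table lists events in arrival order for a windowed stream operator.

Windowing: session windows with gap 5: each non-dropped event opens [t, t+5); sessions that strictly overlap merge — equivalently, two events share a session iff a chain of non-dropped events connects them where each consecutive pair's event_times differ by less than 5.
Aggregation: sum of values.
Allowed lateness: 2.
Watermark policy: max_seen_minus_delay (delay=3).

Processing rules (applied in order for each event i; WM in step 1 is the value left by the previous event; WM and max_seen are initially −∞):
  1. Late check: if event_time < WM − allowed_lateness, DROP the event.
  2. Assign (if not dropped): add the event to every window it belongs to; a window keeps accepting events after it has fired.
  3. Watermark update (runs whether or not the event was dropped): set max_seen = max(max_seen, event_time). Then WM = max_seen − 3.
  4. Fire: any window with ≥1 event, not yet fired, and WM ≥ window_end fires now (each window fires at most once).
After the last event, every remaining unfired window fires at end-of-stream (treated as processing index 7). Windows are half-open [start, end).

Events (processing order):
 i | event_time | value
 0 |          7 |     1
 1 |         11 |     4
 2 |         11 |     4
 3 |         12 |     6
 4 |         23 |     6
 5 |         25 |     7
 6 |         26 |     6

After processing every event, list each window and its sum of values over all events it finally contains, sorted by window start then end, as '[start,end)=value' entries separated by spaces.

i=0 t=7 v=1: → [7,12); WM=4
i=1 t=11 v=4: → [7,16); WM=8
i=2 t=11 v=4: → [7,16); WM=8
i=3 t=12 v=6: → [7,17); WM=9
i=4 t=23 v=6: → [23,28); WM=20
i=5 t=25 v=7: → [23,30); WM=22
i=6 t=26 v=6: → [23,31); WM=23

[7,17)=15 [23,31)=19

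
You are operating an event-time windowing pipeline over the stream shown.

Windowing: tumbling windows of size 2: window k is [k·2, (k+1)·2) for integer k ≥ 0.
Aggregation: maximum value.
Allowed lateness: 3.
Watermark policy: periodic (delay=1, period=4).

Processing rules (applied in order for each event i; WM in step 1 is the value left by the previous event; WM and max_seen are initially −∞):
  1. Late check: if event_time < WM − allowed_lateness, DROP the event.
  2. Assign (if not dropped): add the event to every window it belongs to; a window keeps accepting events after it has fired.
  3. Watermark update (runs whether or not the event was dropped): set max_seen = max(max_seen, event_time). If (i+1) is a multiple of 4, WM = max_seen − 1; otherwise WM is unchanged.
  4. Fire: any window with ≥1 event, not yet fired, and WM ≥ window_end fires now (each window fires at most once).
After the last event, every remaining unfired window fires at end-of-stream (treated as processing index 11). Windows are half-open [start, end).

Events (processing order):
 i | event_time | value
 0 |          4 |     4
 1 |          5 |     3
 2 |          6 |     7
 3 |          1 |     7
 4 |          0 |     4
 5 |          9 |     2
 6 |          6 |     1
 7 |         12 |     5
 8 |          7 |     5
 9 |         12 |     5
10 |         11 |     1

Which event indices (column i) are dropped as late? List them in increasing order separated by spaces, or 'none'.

i=0 t=4 v=4: → [4,6); WM=−∞
i=1 t=5 v=3: → [4,6); WM=−∞
i=2 t=6 v=7: → [6,8); WM=−∞
i=3 t=1 v=7: → [0,2); WM=5; [0,2) fires=7
i=4 t=0 v=4: DROP (t<5-3); WM=5
i=5 t=9 v=2: → [8,10); WM=5
i=6 t=6 v=1: → [6,8); WM=5
i=7 t=12 v=5: → [12,14); WM=11; [4,6) fires=4 [6,8) fires=7 [8,10) fires=2
i=8 t=7 v=5: DROP (t<11-3); WM=11
i=9 t=12 v=5: → [12,14); WM=11
i=10 t=11 v=1: → [10,12); WM=11

4 8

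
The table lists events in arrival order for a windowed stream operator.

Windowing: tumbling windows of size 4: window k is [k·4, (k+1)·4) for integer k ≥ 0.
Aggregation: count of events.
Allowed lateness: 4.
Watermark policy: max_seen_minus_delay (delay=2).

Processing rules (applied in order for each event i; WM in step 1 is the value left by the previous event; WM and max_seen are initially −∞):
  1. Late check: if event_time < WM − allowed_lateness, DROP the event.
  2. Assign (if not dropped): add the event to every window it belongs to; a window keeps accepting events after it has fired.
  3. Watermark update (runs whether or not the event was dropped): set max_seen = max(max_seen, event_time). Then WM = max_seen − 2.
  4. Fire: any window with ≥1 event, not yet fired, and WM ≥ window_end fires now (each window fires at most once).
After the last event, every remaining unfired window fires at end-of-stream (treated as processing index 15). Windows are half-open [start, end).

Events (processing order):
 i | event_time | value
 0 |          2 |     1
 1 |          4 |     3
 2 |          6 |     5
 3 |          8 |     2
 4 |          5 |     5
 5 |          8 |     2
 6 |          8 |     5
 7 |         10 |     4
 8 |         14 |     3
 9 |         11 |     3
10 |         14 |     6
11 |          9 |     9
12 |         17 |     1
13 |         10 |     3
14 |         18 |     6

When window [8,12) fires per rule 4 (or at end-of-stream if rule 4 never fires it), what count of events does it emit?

i=0 t=2 v=1: → [0,4); WM=0
i=1 t=4 v=3: → [4,8); WM=2
i=2 t=6 v=5: → [4,8); WM=4; [0,4) fires=1
i=3 t=8 v=2: → [8,12); WM=6
i=4 t=5 v=5: → [4,8); WM=6
i=5 t=8 v=2: → [8,12); WM=6
i=6 t=8 v=5: → [8,12); WM=6
i=7 t=10 v=4: → [8,12); WM=8; [4,8) fires=3
i=8 t=14 v=3: → [12,16); WM=12; [8,12) fires=4
i=9 t=11 v=3: → [8,12); WM=12
i=10 t=14 v=6: → [12,16); WM=12
i=11 t=9 v=9: → [8,12); WM=12
i=12 t=17 v=1: → [16,20); WM=15
i=13 t=10 v=3: DROP (t<15-4); WM=15
i=14 t=18 v=6: → [16,20); WM=16; [12,16) fires=2

4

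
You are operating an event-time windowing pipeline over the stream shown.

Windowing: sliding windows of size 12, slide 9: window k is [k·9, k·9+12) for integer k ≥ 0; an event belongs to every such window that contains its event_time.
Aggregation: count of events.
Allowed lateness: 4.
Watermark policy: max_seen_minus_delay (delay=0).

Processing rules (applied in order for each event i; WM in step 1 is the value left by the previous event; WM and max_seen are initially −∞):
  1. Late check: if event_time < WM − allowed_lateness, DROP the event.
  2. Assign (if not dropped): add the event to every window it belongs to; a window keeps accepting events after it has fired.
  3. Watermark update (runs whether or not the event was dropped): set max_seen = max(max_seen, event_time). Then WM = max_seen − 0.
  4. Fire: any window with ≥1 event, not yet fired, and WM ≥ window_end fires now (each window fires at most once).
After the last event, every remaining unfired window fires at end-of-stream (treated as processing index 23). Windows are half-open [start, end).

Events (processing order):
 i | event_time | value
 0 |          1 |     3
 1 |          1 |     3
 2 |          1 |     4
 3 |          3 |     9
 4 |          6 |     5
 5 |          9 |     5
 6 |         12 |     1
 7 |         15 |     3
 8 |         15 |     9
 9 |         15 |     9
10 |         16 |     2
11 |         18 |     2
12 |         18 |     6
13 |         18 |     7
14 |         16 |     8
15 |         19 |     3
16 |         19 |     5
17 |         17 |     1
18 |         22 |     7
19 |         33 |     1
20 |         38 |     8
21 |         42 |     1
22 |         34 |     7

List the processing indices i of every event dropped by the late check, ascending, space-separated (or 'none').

22

i=0 t=1 v=3: → [0,12); WM=1
i=1 t=1 v=3: → [0,12); WM=1
i=2 t=1 v=4: → [0,12); WM=1
i=3 t=3 v=9: → [0,12); WM=3
i=4 t=6 v=5: → [0,12); WM=6
i=5 t=9 v=5: → [9,21),[0,12); WM=9
i=6 t=12 v=1: → [9,21); WM=12; [0,12) fires=6
i=7 t=15 v=3: → [9,21); WM=15
i=8 t=15 v=9: → [9,21); WM=15
i=9 t=15 v=9: → [9,21); WM=15
i=10 t=16 v=2: → [9,21); WM=16
i=11 t=18 v=2: → [18,30),[9,21); WM=18
i=12 t=18 v=6: → [18,30),[9,21); WM=18
i=13 t=18 v=7: → [18,30),[9,21); WM=18
i=14 t=16 v=8: → [9,21); WM=18
i=15 t=19 v=3: → [18,30),[9,21); WM=19
i=16 t=19 v=5: → [18,30),[9,21); WM=19
i=17 t=17 v=1: → [9,21); WM=19
i=18 t=22 v=7: → [18,30); WM=22; [9,21) fires=13
i=19 t=33 v=1: → [27,39); WM=33; [18,30) fires=6
i=20 t=38 v=8: → [36,48),[27,39); WM=38
i=21 t=42 v=1: → [36,48); WM=42; [27,39) fires=2
i=22 t=34 v=7: DROP (t<42-4); WM=42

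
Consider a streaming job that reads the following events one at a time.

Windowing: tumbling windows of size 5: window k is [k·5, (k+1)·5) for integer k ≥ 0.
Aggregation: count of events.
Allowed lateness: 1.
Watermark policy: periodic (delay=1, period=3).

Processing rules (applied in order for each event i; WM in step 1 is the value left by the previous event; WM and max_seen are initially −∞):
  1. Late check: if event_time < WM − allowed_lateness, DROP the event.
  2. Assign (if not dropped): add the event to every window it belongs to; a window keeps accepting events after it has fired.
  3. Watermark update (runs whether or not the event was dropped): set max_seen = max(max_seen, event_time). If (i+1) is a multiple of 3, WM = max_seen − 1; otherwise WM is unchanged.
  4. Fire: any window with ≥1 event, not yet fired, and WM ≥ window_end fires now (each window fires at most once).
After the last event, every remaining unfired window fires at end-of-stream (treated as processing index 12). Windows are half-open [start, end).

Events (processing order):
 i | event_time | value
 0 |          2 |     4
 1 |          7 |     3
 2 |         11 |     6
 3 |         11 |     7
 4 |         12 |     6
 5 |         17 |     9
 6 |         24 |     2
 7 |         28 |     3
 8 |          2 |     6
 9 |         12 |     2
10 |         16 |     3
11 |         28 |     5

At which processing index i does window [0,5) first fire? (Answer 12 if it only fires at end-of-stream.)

2

i=0 t=2 v=4: → [0,5); WM=−∞
i=1 t=7 v=3: → [5,10); WM=−∞
i=2 t=11 v=6: → [10,15); WM=10; [0,5) fires=1 [5,10) fires=1
i=3 t=11 v=7: → [10,15); WM=10
i=4 t=12 v=6: → [10,15); WM=10
i=5 t=17 v=9: → [15,20); WM=16; [10,15) fires=3
i=6 t=24 v=2: → [20,25); WM=16
i=7 t=28 v=3: → [25,30); WM=16
i=8 t=2 v=6: DROP (t<16-1); WM=27; [15,20) fires=1 [20,25) fires=1
i=9 t=12 v=2: DROP (t<27-1); WM=27
i=10 t=16 v=3: DROP (t<27-1); WM=27
i=11 t=28 v=5: → [25,30); WM=27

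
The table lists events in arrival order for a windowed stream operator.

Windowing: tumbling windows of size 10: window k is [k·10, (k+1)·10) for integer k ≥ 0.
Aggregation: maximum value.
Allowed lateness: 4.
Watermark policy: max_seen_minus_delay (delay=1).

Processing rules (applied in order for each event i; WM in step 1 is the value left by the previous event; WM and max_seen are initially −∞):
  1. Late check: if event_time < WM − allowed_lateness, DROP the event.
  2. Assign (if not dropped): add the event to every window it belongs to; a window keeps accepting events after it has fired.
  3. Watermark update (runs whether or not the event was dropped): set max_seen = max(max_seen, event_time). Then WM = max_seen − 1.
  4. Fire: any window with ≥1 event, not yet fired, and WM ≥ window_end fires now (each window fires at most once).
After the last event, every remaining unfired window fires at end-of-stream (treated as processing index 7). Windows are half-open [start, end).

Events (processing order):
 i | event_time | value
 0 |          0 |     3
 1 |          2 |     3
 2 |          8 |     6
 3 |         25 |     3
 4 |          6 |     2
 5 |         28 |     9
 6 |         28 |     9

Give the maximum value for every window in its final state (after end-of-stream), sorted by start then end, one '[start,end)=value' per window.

[0,10)=6 [20,30)=9

i=0 t=0 v=3: → [0,10); WM=-1
i=1 t=2 v=3: → [0,10); WM=1
i=2 t=8 v=6: → [0,10); WM=7
i=3 t=25 v=3: → [20,30); WM=24; [0,10) fires=6
i=4 t=6 v=2: DROP (t<24-4); WM=24
i=5 t=28 v=9: → [20,30); WM=27
i=6 t=28 v=9: → [20,30); WM=27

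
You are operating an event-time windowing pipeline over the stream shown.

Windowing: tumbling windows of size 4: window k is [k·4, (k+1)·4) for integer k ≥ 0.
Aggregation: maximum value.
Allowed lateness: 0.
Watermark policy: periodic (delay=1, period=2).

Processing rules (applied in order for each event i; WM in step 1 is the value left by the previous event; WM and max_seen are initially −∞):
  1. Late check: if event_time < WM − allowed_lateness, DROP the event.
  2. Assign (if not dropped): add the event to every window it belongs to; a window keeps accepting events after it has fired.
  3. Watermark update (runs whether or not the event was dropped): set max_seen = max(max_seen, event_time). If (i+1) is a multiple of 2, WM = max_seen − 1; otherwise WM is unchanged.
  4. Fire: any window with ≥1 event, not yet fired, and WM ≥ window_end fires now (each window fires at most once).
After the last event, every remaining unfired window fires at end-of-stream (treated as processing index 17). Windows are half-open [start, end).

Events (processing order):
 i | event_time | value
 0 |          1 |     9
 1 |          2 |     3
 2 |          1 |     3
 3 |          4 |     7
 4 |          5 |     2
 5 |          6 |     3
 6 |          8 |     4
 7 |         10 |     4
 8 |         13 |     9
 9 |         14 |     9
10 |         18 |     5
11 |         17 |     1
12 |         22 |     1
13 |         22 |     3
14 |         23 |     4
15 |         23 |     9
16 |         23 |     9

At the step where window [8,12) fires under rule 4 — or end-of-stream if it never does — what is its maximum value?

i=0 t=1 v=9: → [0,4); WM=−∞
i=1 t=2 v=3: → [0,4); WM=1
i=2 t=1 v=3: → [0,4); WM=1
i=3 t=4 v=7: → [4,8); WM=3
i=4 t=5 v=2: → [4,8); WM=3
i=5 t=6 v=3: → [4,8); WM=5; [0,4) fires=9
i=6 t=8 v=4: → [8,12); WM=5
i=7 t=10 v=4: → [8,12); WM=9; [4,8) fires=7
i=8 t=13 v=9: → [12,16); WM=9
i=9 t=14 v=9: → [12,16); WM=13; [8,12) fires=4
i=10 t=18 v=5: → [16,20); WM=13
i=11 t=17 v=1: → [16,20); WM=17; [12,16) fires=9
i=12 t=22 v=1: → [20,24); WM=17
i=13 t=22 v=3: → [20,24); WM=21; [16,20) fires=5
i=14 t=23 v=4: → [20,24); WM=21
i=15 t=23 v=9: → [20,24); WM=22
i=16 t=23 v=9: → [20,24); WM=22

4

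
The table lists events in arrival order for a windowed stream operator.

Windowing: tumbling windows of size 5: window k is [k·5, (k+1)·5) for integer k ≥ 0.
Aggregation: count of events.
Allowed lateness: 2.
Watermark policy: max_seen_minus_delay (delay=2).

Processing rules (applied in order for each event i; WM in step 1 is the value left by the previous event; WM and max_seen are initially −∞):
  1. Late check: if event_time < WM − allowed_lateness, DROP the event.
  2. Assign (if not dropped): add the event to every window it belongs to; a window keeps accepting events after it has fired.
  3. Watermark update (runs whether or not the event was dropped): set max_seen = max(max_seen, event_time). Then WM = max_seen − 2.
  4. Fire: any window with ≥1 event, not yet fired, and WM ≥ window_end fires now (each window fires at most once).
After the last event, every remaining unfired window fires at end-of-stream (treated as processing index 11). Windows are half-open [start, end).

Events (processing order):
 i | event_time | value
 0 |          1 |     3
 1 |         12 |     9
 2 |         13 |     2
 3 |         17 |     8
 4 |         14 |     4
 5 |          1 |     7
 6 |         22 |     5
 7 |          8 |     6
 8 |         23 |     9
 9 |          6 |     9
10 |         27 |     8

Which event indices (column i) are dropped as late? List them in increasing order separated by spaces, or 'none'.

5 7 9

i=0 t=1 v=3: → [0,5); WM=-1
i=1 t=12 v=9: → [10,15); WM=10; [0,5) fires=1
i=2 t=13 v=2: → [10,15); WM=11
i=3 t=17 v=8: → [15,20); WM=15; [10,15) fires=2
i=4 t=14 v=4: → [10,15); WM=15
i=5 t=1 v=7: DROP (t<15-2); WM=15
i=6 t=22 v=5: → [20,25); WM=20; [15,20) fires=1
i=7 t=8 v=6: DROP (t<20-2); WM=20
i=8 t=23 v=9: → [20,25); WM=21
i=9 t=6 v=9: DROP (t<21-2); WM=21
i=10 t=27 v=8: → [25,30); WM=25; [20,25) fires=2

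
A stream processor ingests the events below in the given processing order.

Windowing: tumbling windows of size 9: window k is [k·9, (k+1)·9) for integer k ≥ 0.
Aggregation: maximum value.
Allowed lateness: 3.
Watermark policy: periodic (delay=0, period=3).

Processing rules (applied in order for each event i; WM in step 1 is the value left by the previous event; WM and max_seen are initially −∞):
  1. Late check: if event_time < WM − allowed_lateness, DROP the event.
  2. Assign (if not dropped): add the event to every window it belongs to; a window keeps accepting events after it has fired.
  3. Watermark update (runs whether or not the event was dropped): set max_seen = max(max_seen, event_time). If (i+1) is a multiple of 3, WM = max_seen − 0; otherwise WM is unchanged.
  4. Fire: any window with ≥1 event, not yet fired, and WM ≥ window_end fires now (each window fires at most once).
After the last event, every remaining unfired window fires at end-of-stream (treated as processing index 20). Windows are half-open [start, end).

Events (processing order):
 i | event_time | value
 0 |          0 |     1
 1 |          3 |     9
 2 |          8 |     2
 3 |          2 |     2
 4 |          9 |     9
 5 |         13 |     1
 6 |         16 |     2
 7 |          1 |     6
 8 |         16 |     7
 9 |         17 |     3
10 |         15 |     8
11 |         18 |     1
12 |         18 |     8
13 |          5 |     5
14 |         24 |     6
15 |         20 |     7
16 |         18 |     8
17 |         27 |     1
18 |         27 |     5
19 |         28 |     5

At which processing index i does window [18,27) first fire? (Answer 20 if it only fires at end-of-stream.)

i=0 t=0 v=1: → [0,9); WM=−∞
i=1 t=3 v=9: → [0,9); WM=−∞
i=2 t=8 v=2: → [0,9); WM=8
i=3 t=2 v=2: DROP (t<8-3); WM=8
i=4 t=9 v=9: → [9,18); WM=8
i=5 t=13 v=1: → [9,18); WM=13; [0,9) fires=9
i=6 t=16 v=2: → [9,18); WM=13
i=7 t=1 v=6: DROP (t<13-3); WM=13
i=8 t=16 v=7: → [9,18); WM=16
i=9 t=17 v=3: → [9,18); WM=16
i=10 t=15 v=8: → [9,18); WM=16
i=11 t=18 v=1: → [18,27); WM=18; [9,18) fires=9
i=12 t=18 v=8: → [18,27); WM=18
i=13 t=5 v=5: DROP (t<18-3); WM=18
i=14 t=24 v=6: → [18,27); WM=24
i=15 t=20 v=7: DROP (t<24-3); WM=24
i=16 t=18 v=8: DROP (t<24-3); WM=24
i=17 t=27 v=1: → [27,36); WM=27; [18,27) fires=8
i=18 t=27 v=5: → [27,36); WM=27
i=19 t=28 v=5: → [27,36); WM=27

17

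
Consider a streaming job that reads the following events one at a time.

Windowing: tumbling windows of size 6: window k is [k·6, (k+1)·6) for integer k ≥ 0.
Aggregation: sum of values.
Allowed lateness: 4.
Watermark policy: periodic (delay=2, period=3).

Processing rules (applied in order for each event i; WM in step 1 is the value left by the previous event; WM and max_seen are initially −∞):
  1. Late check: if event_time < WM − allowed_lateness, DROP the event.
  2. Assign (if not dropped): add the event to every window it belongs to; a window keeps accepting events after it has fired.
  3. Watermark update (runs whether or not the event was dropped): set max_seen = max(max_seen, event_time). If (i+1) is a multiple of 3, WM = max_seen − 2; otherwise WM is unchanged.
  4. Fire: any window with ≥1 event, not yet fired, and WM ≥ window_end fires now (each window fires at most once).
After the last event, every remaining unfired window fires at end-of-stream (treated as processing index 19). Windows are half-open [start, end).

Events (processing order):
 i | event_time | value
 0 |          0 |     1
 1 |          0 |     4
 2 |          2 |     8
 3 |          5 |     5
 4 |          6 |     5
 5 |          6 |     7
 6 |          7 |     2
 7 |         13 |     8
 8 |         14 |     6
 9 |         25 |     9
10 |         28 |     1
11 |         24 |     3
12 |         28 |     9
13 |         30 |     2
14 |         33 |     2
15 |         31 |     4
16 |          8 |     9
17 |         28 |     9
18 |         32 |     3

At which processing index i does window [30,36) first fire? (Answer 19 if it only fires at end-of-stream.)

i=0 t=0 v=1: → [0,6); WM=−∞
i=1 t=0 v=4: → [0,6); WM=−∞
i=2 t=2 v=8: → [0,6); WM=0
i=3 t=5 v=5: → [0,6); WM=0
i=4 t=6 v=5: → [6,12); WM=0
i=5 t=6 v=7: → [6,12); WM=4
i=6 t=7 v=2: → [6,12); WM=4
i=7 t=13 v=8: → [12,18); WM=4
i=8 t=14 v=6: → [12,18); WM=12; [0,6) fires=18 [6,12) fires=14
i=9 t=25 v=9: → [24,30); WM=12
i=10 t=28 v=1: → [24,30); WM=12
i=11 t=24 v=3: → [24,30); WM=26; [12,18) fires=14
i=12 t=28 v=9: → [24,30); WM=26
i=13 t=30 v=2: → [30,36); WM=26
i=14 t=33 v=2: → [30,36); WM=31; [24,30) fires=22
i=15 t=31 v=4: → [30,36); WM=31
i=16 t=8 v=9: DROP (t<31-4); WM=31
i=17 t=28 v=9: → [24,30); WM=31
i=18 t=32 v=3: → [30,36); WM=31

19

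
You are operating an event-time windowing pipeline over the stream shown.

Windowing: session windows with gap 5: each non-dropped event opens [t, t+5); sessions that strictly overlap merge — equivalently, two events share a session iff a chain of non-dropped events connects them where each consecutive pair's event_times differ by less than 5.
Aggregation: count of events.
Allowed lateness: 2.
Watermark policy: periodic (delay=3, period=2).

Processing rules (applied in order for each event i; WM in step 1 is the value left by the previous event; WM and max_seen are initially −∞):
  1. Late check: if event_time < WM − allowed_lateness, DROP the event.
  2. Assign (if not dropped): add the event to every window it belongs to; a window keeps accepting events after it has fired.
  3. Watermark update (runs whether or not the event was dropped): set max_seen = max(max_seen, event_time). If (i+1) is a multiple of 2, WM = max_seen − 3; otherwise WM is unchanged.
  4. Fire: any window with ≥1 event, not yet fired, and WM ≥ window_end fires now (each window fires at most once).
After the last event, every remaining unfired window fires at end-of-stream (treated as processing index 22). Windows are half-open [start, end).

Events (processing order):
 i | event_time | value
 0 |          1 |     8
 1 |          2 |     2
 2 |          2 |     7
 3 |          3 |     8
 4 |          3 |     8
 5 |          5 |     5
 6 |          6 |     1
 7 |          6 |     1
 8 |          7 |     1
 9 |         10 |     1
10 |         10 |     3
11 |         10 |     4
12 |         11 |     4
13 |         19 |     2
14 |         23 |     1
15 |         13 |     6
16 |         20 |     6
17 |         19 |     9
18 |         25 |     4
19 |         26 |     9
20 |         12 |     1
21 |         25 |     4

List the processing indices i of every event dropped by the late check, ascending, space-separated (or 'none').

15 20

i=0 t=1 v=8: → [1,6); WM=−∞
i=1 t=2 v=2: → [1,7); WM=-1
i=2 t=2 v=7: → [1,7); WM=-1
i=3 t=3 v=8: → [1,8); WM=0
i=4 t=3 v=8: → [1,8); WM=0
i=5 t=5 v=5: → [1,10); WM=2
i=6 t=6 v=1: → [1,11); WM=2
i=7 t=6 v=1: → [1,11); WM=3
i=8 t=7 v=1: → [1,12); WM=3
i=9 t=10 v=1: → [1,15); WM=7
i=10 t=10 v=3: → [1,15); WM=7
i=11 t=10 v=4: → [1,15); WM=7
i=12 t=11 v=4: → [1,16); WM=7
i=13 t=19 v=2: → [19,24); WM=16
i=14 t=23 v=1: → [19,28); WM=16
i=15 t=13 v=6: DROP (t<16-2); WM=20
i=16 t=20 v=6: → [19,28); WM=20
i=17 t=19 v=9: → [19,28); WM=20
i=18 t=25 v=4: → [19,30); WM=20
i=19 t=26 v=9: → [19,31); WM=23
i=20 t=12 v=1: DROP (t<23-2); WM=23
i=21 t=25 v=4: → [19,31); WM=23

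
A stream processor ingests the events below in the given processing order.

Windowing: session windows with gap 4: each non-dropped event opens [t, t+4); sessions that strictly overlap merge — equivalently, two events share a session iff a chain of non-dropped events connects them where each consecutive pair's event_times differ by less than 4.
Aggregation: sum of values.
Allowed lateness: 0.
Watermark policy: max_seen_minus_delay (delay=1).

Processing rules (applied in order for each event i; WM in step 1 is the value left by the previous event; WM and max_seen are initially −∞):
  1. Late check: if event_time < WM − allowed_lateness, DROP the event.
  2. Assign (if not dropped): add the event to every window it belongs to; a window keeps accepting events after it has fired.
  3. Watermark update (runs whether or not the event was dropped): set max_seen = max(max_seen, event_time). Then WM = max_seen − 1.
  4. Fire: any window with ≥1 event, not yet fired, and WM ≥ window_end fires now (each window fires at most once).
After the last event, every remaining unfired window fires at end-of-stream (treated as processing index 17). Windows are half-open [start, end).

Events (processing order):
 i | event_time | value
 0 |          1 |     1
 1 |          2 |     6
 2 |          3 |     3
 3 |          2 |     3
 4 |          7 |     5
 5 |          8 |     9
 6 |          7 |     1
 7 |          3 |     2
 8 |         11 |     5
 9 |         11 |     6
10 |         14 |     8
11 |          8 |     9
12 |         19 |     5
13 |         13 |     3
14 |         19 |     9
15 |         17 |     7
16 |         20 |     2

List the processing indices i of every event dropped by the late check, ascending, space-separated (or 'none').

7 11 13 15

i=0 t=1 v=1: → [1,5); WM=0
i=1 t=2 v=6: → [1,6); WM=1
i=2 t=3 v=3: → [1,7); WM=2
i=3 t=2 v=3: → [1,7); WM=2
i=4 t=7 v=5: → [7,11); WM=6
i=5 t=8 v=9: → [7,12); WM=7
i=6 t=7 v=1: → [7,12); WM=7
i=7 t=3 v=2: DROP (t<7-0); WM=7
i=8 t=11 v=5: → [7,15); WM=10
i=9 t=11 v=6: → [7,15); WM=10
i=10 t=14 v=8: → [7,18); WM=13
i=11 t=8 v=9: DROP (t<13-0); WM=13
i=12 t=19 v=5: → [19,23); WM=18
i=13 t=13 v=3: DROP (t<18-0); WM=18
i=14 t=19 v=9: → [19,23); WM=18
i=15 t=17 v=7: DROP (t<18-0); WM=18
i=16 t=20 v=2: → [19,24); WM=19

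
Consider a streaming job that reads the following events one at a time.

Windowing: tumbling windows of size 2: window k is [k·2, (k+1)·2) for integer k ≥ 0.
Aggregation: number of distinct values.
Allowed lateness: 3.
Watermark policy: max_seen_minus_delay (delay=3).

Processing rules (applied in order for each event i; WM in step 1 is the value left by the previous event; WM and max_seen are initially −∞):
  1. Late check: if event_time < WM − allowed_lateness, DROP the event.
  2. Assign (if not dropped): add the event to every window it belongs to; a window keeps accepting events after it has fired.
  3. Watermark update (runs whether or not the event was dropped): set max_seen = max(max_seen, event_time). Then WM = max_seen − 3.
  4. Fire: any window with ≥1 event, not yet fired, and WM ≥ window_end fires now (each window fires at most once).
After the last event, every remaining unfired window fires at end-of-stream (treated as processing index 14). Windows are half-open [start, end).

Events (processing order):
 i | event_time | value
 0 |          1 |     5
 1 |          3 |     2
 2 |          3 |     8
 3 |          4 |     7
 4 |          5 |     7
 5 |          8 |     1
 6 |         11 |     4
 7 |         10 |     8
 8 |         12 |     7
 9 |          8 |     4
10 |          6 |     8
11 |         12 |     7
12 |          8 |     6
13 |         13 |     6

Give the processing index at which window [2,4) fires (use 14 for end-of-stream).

5

i=0 t=1 v=5: → [0,2); WM=-2
i=1 t=3 v=2: → [2,4); WM=0
i=2 t=3 v=8: → [2,4); WM=0
i=3 t=4 v=7: → [4,6); WM=1
i=4 t=5 v=7: → [4,6); WM=2; [0,2) fires=1
i=5 t=8 v=1: → [8,10); WM=5; [2,4) fires=2
i=6 t=11 v=4: → [10,12); WM=8; [4,6) fires=1
i=7 t=10 v=8: → [10,12); WM=8
i=8 t=12 v=7: → [12,14); WM=9
i=9 t=8 v=4: → [8,10); WM=9
i=10 t=6 v=8: → [6,8); WM=9; [6,8) fires=1
i=11 t=12 v=7: → [12,14); WM=9
i=12 t=8 v=6: → [8,10); WM=9
i=13 t=13 v=6: → [12,14); WM=10; [8,10) fires=3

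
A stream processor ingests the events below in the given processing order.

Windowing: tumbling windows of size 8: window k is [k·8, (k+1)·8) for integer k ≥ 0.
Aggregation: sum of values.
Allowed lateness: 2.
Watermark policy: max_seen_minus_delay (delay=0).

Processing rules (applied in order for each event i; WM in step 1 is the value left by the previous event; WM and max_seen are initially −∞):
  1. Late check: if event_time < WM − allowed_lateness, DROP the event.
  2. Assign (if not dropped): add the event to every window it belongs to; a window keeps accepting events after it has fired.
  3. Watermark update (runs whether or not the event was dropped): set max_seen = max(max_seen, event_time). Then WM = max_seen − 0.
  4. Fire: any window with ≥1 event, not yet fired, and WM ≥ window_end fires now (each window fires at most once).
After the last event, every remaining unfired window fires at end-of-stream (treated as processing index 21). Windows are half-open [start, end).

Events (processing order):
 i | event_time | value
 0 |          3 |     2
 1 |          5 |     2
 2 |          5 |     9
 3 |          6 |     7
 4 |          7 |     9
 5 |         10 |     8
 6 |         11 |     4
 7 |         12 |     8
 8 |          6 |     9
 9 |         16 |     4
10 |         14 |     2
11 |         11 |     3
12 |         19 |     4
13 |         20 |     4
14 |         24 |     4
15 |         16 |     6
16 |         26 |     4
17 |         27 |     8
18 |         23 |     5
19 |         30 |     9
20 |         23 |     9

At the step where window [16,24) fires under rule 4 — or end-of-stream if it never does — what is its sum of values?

12

i=0 t=3 v=2: → [0,8); WM=3
i=1 t=5 v=2: → [0,8); WM=5
i=2 t=5 v=9: → [0,8); WM=5
i=3 t=6 v=7: → [0,8); WM=6
i=4 t=7 v=9: → [0,8); WM=7
i=5 t=10 v=8: → [8,16); WM=10; [0,8) fires=29
i=6 t=11 v=4: → [8,16); WM=11
i=7 t=12 v=8: → [8,16); WM=12
i=8 t=6 v=9: DROP (t<12-2); WM=12
i=9 t=16 v=4: → [16,24); WM=16; [8,16) fires=20
i=10 t=14 v=2: → [8,16); WM=16
i=11 t=11 v=3: DROP (t<16-2); WM=16
i=12 t=19 v=4: → [16,24); WM=19
i=13 t=20 v=4: → [16,24); WM=20
i=14 t=24 v=4: → [24,32); WM=24; [16,24) fires=12
i=15 t=16 v=6: DROP (t<24-2); WM=24
i=16 t=26 v=4: → [24,32); WM=26
i=17 t=27 v=8: → [24,32); WM=27
i=18 t=23 v=5: DROP (t<27-2); WM=27
i=19 t=30 v=9: → [24,32); WM=30
i=20 t=23 v=9: DROP (t<30-2); WM=30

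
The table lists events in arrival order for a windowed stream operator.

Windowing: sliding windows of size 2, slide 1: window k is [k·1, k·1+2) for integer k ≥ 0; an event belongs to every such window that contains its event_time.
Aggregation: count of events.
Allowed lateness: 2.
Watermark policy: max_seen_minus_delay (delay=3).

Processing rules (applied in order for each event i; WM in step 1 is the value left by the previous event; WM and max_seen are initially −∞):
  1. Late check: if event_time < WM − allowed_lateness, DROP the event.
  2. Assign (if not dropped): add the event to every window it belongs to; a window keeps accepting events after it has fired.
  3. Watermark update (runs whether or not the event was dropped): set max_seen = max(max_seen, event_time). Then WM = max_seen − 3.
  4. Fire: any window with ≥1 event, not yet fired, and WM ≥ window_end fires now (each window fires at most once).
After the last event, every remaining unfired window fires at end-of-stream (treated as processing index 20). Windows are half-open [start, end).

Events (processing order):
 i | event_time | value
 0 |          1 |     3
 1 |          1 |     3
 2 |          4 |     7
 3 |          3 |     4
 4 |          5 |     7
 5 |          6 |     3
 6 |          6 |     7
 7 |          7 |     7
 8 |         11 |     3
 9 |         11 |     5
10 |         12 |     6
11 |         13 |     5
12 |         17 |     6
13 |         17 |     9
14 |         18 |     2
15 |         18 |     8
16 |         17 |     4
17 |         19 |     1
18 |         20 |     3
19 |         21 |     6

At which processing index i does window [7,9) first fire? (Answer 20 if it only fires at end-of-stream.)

10

i=0 t=1 v=3: → [1,3),[0,2); WM=-2
i=1 t=1 v=3: → [1,3),[0,2); WM=-2
i=2 t=4 v=7: → [4,6),[3,5); WM=1
i=3 t=3 v=4: → [3,5),[2,4); WM=1
i=4 t=5 v=7: → [5,7),[4,6); WM=2; [0,2) fires=2
i=5 t=6 v=3: → [6,8),[5,7); WM=3; [1,3) fires=2
i=6 t=6 v=7: → [6,8),[5,7); WM=3
i=7 t=7 v=7: → [7,9),[6,8); WM=4; [2,4) fires=1
i=8 t=11 v=3: → [11,13),[10,12); WM=8; [3,5) fires=2 [4,6) fires=2 [5,7) fires=3 [6,8) fires=3
i=9 t=11 v=5: → [11,13),[10,12); WM=8
i=10 t=12 v=6: → [12,14),[11,13); WM=9; [7,9) fires=1
i=11 t=13 v=5: → [13,15),[12,14); WM=10
i=12 t=17 v=6: → [17,19),[16,18); WM=14; [10,12) fires=2 [11,13) fires=3 [12,14) fires=2
i=13 t=17 v=9: → [17,19),[16,18); WM=14
i=14 t=18 v=2: → [18,20),[17,19); WM=15; [13,15) fires=1
i=15 t=18 v=8: → [18,20),[17,19); WM=15
i=16 t=17 v=4: → [17,19),[16,18); WM=15
i=17 t=19 v=1: → [19,21),[18,20); WM=16
i=18 t=20 v=3: → [20,22),[19,21); WM=17
i=19 t=21 v=6: → [21,23),[20,22); WM=18; [16,18) fires=3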